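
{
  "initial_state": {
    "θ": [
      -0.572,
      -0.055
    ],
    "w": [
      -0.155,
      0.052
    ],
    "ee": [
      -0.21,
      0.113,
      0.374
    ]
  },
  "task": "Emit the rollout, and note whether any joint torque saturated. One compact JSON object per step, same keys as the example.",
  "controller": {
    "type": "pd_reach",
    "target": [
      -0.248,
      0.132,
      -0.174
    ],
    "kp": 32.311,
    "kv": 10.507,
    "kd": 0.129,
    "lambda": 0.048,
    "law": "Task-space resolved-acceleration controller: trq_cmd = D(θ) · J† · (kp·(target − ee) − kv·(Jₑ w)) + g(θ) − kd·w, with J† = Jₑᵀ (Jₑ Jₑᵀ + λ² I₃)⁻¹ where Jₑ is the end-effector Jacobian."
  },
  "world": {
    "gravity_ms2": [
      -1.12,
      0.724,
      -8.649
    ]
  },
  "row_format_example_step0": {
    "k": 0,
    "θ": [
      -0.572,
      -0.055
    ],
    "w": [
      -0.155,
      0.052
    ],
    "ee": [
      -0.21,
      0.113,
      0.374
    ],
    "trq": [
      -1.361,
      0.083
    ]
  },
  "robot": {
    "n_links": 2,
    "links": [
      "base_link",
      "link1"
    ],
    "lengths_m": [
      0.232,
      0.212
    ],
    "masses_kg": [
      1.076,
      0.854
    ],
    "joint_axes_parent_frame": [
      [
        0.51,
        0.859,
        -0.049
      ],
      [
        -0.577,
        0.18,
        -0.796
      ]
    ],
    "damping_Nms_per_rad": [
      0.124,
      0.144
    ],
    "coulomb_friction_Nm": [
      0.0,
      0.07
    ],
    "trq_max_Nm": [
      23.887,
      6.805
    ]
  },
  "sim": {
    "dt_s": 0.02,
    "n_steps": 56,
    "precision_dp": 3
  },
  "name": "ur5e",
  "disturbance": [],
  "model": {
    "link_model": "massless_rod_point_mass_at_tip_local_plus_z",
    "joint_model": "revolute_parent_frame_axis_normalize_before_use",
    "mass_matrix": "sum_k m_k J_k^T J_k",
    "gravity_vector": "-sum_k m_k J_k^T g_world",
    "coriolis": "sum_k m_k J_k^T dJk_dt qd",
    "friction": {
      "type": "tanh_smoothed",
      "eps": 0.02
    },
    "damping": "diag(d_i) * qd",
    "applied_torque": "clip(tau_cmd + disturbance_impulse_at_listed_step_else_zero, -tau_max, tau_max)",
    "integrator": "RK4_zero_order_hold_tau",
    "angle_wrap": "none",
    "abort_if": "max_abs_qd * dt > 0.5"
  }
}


{"k":1,"\u03b8":[-0.58,-0.055],"w":[-0.598,-0.012],"ee":[-0.213,0.114,0.373],"trq":[-0.244,0.036]}
{"k":2,"\u03b8":[-0.595,-0.055],"w":[-0.939,-0.019],"ee":[-0.218,0.117,0.369],"trq":[0.662,-0.012]}
{"k":3,"\u03b8":[-0.616,-0.055],"w":[-1.203,-0.023],"ee":[-0.224,0.121,0.364],"trq":[1.403,-0.052]}
{"k":4,"\u03b8":[-0.642,-0.055],"w":[-1.406,-0.019],"ee":[-0.233,0.125,0.357],"trq":[2.017,-0.086]}
{"k":5,"\u03b8":[-0.672,-0.055],"w":[-1.562,-0.011],"ee":[-0.242,0.13,0.349],"trq":[2.532,-0.115]}
{"k":6,"\u03b8":[-0.704,-0.055],"w":[-1.681,-0.002],"ee":[-0.252,0.136,0.34],"trq":[2.969,-0.14]}
{"k":7,"\u03b8":[-0.739,-0.055],"w":[-1.771,0.007],"ee":[-0.262,0.141,0.33],"trq":[3.344,-0.162]}
{"k":8,"\u03b8":[-0.775,-0.055],"w":[-1.837,0.016],"ee":[-0.272,0.146,0.319],"trq":[3.67,-0.181]}
{"k":9,"\u03b8":[-0.812,-0.055],"w":[-1.885,0.026],"ee":[-0.282,0.152,0.307],"trq":[3.956,-0.198]}
{"k":10,"\u03b8":[-0.85,-0.054],"w":[-1.917,0.034],"ee":[-0.292,0.157,0.295],"trq":[4.208,-0.213]}
{"k":11,"\u03b8":[-0.889,-0.054],"w":[-1.937,0.035],"ee":[-0.302,0.162,0.282],"trq":[4.432,-0.224]}
{"k":12,"\u03b8":[-0.928,-0.054],"w":[-1.946,0.035],"ee":[-0.312,0.167,0.268],"trq":[4.633,-0.234]}
{"k":13,"\u03b8":[-0.967,-0.053],"w":[-1.947,0.035],"ee":[-0.321,0.172,0.254],"trq":[4.812,-0.243]}
{"k":14,"\u03b8":[-1.005,-0.053],"w":[-1.94,0.035],"ee":[-0.329,0.176,0.24],"trq":[4.972,-0.251]}
{"k":15,"\u03b8":[-1.044,-0.053],"w":[-1.927,0.035],"ee":[-0.337,0.18,0.225],"trq":[5.115,-0.259]}
{"k":16,"\u03b8":[-1.082,-0.052],"w":[-1.908,0.035],"ee":[-0.345,0.184,0.21],"trq":[5.242,-0.265]}
{"k":17,"\u03b8":[-1.12,-0.052],"w":[-1.884,0.034],"ee":[-0.352,0.187,0.196],"trq":[5.354,-0.271]}
{"k":18,"\u03b8":[-1.158,-0.052],"w":[-1.856,0.034],"ee":[-0.358,0.19,0.181],"trq":[5.453,-0.276]}
{"k":19,"\u03b8":[-1.195,-0.051],"w":[-1.824,0.033],"ee":[-0.364,0.193,0.165],"trq":[5.538,-0.28]}
{"k":20,"\u03b8":[-1.231,-0.051],"w":[-1.789,0.032],"ee":[-0.369,0.195,0.151],"trq":[5.611,-0.284]}
{"k":21,"\u03b8":[-1.266,-0.05],"w":[-1.752,0.031],"ee":[-0.374,0.197,0.136],"trq":[5.673,-0.288]}
{"k":22,"\u03b8":[-1.301,-0.05],"w":[-1.711,0.031],"ee":[-0.378,0.199,0.121],"trq":[5.723,-0.291]}
{"k":23,"\u03b8":[-1.335,-0.05],"w":[-1.669,0.03],"ee":[-0.382,0.2,0.106],"trq":[5.763,-0.293]}
{"k":24,"\u03b8":[-1.368,-0.049],"w":[-1.625,0.029],"ee":[-0.385,0.201,0.092],"trq":[5.794,-0.295]}
{"k":25,"\u03b8":[-1.4,-0.049],"w":[-1.58,0.029],"ee":[-0.387,0.202,0.078],"trq":[5.815,-0.297]}
{"k":26,"\u03b8":[-1.431,-0.048],"w":[-1.534,0.028],"ee":[-0.39,0.203,0.065],"trq":[5.828,-0.298]}
{"k":27,"\u03b8":[-1.461,-0.048],"w":[-1.486,0.028],"ee":[-0.391,0.203,0.051],"trq":[5.833,-0.3]}
{"k":28,"\u03b8":[-1.49,-0.048],"w":[-1.439,0.028],"ee":[-0.393,0.203,0.038],"trq":[5.832,-0.3]}
{"k":29,"\u03b8":[-1.519,-0.047],"w":[-1.391,0.027],"ee":[-0.394,0.203,0.026],"trq":[5.823,-0.301]}
{"k":30,"\u03b8":[-1.546,-0.047],"w":[-1.342,0.027],"ee":[-0.395,0.203,0.014],"trq":[5.81,-0.301]}
{"k":31,"\u03b8":[-1.572,-0.046],"w":[-1.294,0.027],"ee":[-0.395,0.203,0.002],"trq":[5.79,-0.301]}
{"k":32,"\u03b8":[-1.598,-0.046],"w":[-1.247,0.028],"ee":[-0.395,0.202,-0.009],"trq":[5.767,-0.301]}
{"k":33,"\u03b8":[-1.622,-0.046],"w":[-1.199,0.028],"ee":[-0.395,0.202,-0.02],"trq":[5.739,-0.3]}
{"k":34,"\u03b8":[-1.646,-0.045],"w":[-1.153,0.028],"ee":[-0.395,0.201,-0.03],"trq":[5.708,-0.3]}
{"k":35,"\u03b8":[-1.668,-0.045],"w":[-1.107,0.028],"ee":[-0.394,0.2,-0.04],"trq":[5.674,-0.299]}
{"k":36,"\u03b8":[-1.69,-0.045],"w":[-1.062,0.029],"ee":[-0.394,0.199,-0.05],"trq":[5.638,-0.298]}
{"k":37,"\u03b8":[-1.711,-0.044],"w":[-1.018,0.029],"ee":[-0.393,0.198,-0.059],"trq":[5.599,-0.297]}
{"k":38,"\u03b8":[-1.731,-0.044],"w":[-0.975,0.029],"ee":[-0.392,0.197,-0.068],"trq":[5.559,-0.296]}
{"k":39,"\u03b8":[-1.75,-0.043],"w":[-0.933,0.03],"ee":[-0.391,0.196,-0.076],"trq":[5.518,-0.295]}
{"k":40,"\u03b8":[-1.768,-0.043],"w":[-0.892,0.03],"ee":[-0.39,0.195,-0.084],"trq":[5.476,-0.293]}
{"k":41,"\u03b8":[-1.786,-0.043],"w":[-0.853,0.03],"ee":[-0.389,0.194,-0.092],"trq":[5.433,-0.292]}
{"k":42,"\u03b8":[-1.802,-0.042],"w":[-0.815,0.031],"ee":[-0.387,0.193,-0.099],"trq":[5.39,-0.291]}
{"k":43,"\u03b8":[-1.818,-0.042],"w":[-0.778,0.031],"ee":[-0.386,0.192,-0.106],"trq":[5.347,-0.289]}
{"k":44,"\u03b8":[-1.833,-0.041],"w":[-0.742,0.031],"ee":[-0.385,0.191,-0.112],"trq":[5.304,-0.288]}
{"k":45,"\u03b8":[-1.848,-0.041],"w":[-0.708,0.032],"ee":[-0.383,0.19,-0.119],"trq":[5.261,-0.286]}
{"k":46,"\u03b8":[-1.862,-0.041],"w":[-0.674,0.032],"ee":[-0.382,0.189,-0.124],"trq":[5.219,-0.285]}
{"k":47,"\u03b8":[-1.875,-0.04],"w":[-0.643,0.032],"ee":[-0.381,0.188,-0.13],"trq":[5.178,-0.284]}
{"k":48,"\u03b8":[-1.888,-0.04],"w":[-0.612,0.032],"ee":[-0.379,0.186,-0.135],"trq":[5.137,-0.282]}
{"k":49,"\u03b8":[-1.9,-0.04],"w":[-0.583,0.033],"ee":[-0.378,0.185,-0.14],"trq":[5.097,-0.281]}
{"k":50,"\u03b8":[-1.911,-0.039],"w":[-0.555,0.033],"ee":[-0.377,0.184,-0.145],"trq":[5.058,-0.279]}
{"k":51,"\u03b8":[-1.922,-0.039],"w":[-0.528,0.033],"ee":[-0.376,0.183,-0.15],"trq":[5.02,-0.278]}
{"k":52,"\u03b8":[-1.932,-0.038],"w":[-0.502,0.033],"ee":[-0.374,0.183,-0.154],"trq":[4.984,-0.276]}
{"k":53,"\u03b8":[-1.942,-0.038],"w":[-0.477,0.033],"ee":[-0.373,0.182,-0.158],"trq":[4.948,-0.275]}
{"k":54,"\u03b8":[-1.951,-0.038],"w":[-0.454,0.033],"ee":[-0.372,0.181,-0.162],"trq":[4.914,-0.274]}
{"k":55,"\u03b8":[-1.96,-0.037],"w":[-0.431,0.033],"ee":[-0.371,0.18,-0.166],"trq":[4.88,-0.272]}
{"k":56,"\u03b8":[-1.969,-0.037],"w":[-0.41,0.034],"ee":[-0.369,0.179,-0.169]}
{"summary": "any joint saturated: no"}


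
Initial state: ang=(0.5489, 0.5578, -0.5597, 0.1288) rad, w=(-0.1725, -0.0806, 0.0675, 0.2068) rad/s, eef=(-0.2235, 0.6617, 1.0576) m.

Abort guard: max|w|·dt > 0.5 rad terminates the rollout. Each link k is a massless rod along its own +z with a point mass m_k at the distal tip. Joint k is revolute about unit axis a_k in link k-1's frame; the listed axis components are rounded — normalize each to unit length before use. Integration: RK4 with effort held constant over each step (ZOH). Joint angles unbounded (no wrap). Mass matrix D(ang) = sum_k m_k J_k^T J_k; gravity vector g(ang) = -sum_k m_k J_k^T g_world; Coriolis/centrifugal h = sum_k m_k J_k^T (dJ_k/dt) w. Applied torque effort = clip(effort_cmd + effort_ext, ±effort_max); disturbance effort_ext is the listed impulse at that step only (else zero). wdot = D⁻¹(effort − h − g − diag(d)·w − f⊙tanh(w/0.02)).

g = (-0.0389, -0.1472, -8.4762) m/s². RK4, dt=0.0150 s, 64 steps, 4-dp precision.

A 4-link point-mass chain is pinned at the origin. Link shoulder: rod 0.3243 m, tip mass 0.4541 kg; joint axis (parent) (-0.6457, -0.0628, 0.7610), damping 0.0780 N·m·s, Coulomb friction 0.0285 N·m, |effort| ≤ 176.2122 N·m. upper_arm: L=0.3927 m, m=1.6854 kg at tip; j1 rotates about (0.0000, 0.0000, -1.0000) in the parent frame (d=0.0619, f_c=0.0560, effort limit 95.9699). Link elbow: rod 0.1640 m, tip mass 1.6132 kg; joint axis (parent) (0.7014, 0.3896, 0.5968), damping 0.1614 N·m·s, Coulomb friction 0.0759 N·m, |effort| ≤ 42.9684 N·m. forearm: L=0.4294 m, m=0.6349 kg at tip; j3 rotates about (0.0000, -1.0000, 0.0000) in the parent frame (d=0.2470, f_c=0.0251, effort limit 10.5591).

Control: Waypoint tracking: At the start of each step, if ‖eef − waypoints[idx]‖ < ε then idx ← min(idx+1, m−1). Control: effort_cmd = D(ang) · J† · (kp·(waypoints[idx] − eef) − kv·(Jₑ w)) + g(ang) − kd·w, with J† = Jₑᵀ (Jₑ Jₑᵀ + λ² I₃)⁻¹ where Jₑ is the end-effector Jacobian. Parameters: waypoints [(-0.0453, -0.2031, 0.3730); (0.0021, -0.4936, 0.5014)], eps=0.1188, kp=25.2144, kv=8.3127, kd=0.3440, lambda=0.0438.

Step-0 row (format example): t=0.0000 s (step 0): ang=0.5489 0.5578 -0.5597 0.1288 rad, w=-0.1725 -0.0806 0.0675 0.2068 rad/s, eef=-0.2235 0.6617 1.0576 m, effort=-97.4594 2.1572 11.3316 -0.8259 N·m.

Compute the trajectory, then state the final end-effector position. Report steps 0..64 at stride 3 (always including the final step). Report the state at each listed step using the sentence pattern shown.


t=0.0450 s (step 3): ang=0.4500 0.5186 -0.6220 0.2507 rad, w=-3.8039 -1.3537 -2.3130 4.6328 rad/s, eef=-0.2163 0.6370 1.0460 m, effort=-51.2561 1.1508 7.7101 -1.7497 N·m.
t=0.0900 s (step 6): ang=0.2460 0.4542 -0.7308 0.4884 rad, w=-4.9936 -1.3871 -2.3311 5.5417 rad/s, eef=-0.1884 0.5740 1.0147 m, effort=-15.6414 -0.3973 4.3565 -1.3259 N·m.
t=0.1350 s (step 9): ang=0.0188 0.4005 -0.8242 0.7259 rad, w=-5.0087 -0.9561 -1.8068 4.9277 rad/s, eef=-0.1451 0.4869 0.9761 m, effort=1.6612 -1.5663 2.8728 -0.9505 N·m.
t=0.1800 s (step 12): ang=-0.1988 0.3686 -0.8950 0.9279 rad, w=-4.6384 -0.4711 -1.3659 4.0590 rad/s, eef=-0.0980 0.3924 0.9369 m, effort=9.6667 -2.3056 2.3763 -0.8173 N·m.
t=0.2250 s (step 15): ang=-0.3969 0.3563 -0.9499 1.0923 rad, w=-4.1615 -0.0946 -1.1014 3.2723 rad/s, eef=-0.0548 0.3002 0.8985 m, effort=13.4238 -2.7110 2.2770 -0.8198 N·m.
t=0.2700 s (step 18): ang=-0.5733 0.3568 -0.9972 1.2234 rad, w=-3.6867 0.0752 -1.0316 2.5704 rad/s, eef=-0.0190 0.2149 0.8604 m, effort=15.1094 -2.8466 2.3384 -0.8667 N·m.
t=0.3150 s (step 21): ang=-0.7288 0.3635 -1.0419 1.3275 rad, w=-3.2319 0.2123 -0.9615 2.0794 rad/s, eef=0.0081 0.1385 0.8224 m, effort=15.8700 -2.8703 2.4177 -0.9699 N·m.
t=0.3600 s (step 24): ang=-0.8647 0.3750 -1.0840 1.4123 rad, w=-2.8148 0.2880 -0.9142 1.7069 rad/s, eef=0.0271 0.0714 0.7845 m, effort=16.1202 -2.8356 2.5095 -1.0762 N·m.
t=0.4050 s (step 27): ang=-0.9828 0.3888 -1.1242 1.4825 rad, w=-2.4397 0.3185 -0.8769 1.4225 rad/s, eef=0.0389 0.0137 0.7472 m, effort=16.0823 -2.7748 2.6035 -1.1729 N·m.
t=0.4500 s (step 30): ang=-1.0849 0.4033 -1.1628 1.5414 rad, w=-2.1061 0.3193 -0.8419 1.2036 rad/s, eef=0.0449 -0.0349 0.7111 m, effort=15.8766 -2.7058 2.6937 -1.2534 N·m.
t=0.4950 s (step 33): ang=-1.1729 0.4174 -1.1999 1.5916 rad, w=-1.8113 0.3017 -0.8066 1.0322 rad/s, eef=0.0464 -0.0753 0.6767 m, effort=15.5725 -2.6371 2.7760 -1.3141 N·m.
t=0.5400 s (step 36): ang=-1.2484 0.4304 -1.2353 1.6349 rad, w=-1.5520 0.2737 -0.7700 0.8948 rad/s, eef=0.0445 -0.1081 0.6444 m, effort=15.2140 -2.5724 2.8474 -1.3539 N·m.
t=0.5850 s (step 39): ang=-1.3130 0.4420 -1.2691 1.6725 rad, w=-1.3245 0.2409 -0.7319 0.7818 rad/s, eef=0.0402 -0.1344 0.6146 m, effort=14.8304 -2.5128 2.9063 -1.3740 N·m.
t=0.6300 s (step 42): ang=-1.3681 0.4521 -1.3011 1.7055 rad, w=-1.1253 0.2070 -0.6925 0.6866 rad/s, eef=0.0345 -0.1551 0.5875 m, effort=14.4415 -2.4585 2.9522 -1.3764 N·m.
t=0.6750 s (step 45): ang=-1.4147 0.4607 -1.3313 1.7346 rad, w=-0.9513 0.1744 -0.6520 0.6046 rad/s, eef=0.0278 -0.1712 0.5630 m, effort=14.0606 -2.4093 2.9859 -1.3643 N·m.
t=0.7200 s (step 48): ang=-1.4540 0.4679 -1.3597 1.7602 rad, w=-0.7996 0.1447 -0.6108 0.5331 rad/s, eef=0.0208 -0.1835 0.5411 m, effort=13.6962 -2.3648 3.0088 -1.3408 N·m.
t=0.7650 s (step 51): ang=-1.4870 0.4739 -1.3863 1.7827 rad, w=-0.6675 0.1184 -0.5694 0.4699 rad/s, eef=0.0138 -0.1928 0.5217 m, effort=13.3533 -2.3245 3.0226 -1.3090 N·m.
t=0.8100 s (step 54): ang=-1.5144 0.4787 -1.4109 1.8026 rad, w=-0.5530 0.0958 -0.5286 0.4138 rad/s, eef=0.0069 -0.1996 0.5046 m, effort=13.0346 -2.2882 3.0292 -1.2716 N·m.
t=0.8550 s (step 57): ang=-1.5370 0.4826 -1.4338 1.8201 rad, w=-0.4540 0.0769 -0.4887 0.3638 rad/s, eef=0.0005 -0.2045 0.4897 m, effort=12.7412 -2.2553 3.0306 -1.2310 N·m.
t=0.9000 s (step 60): ang=-1.5572 0.4862 -1.4536 1.8346 rad, w=-0.6011 0.1351 -0.2685 0.2032 rad/s, eef=-0.0053 -0.2088 0.4769 m, effort=-1.5962 -0.2285 4.0100 -2.3839 N·m.
t=0.9450 s (step 63): ang=-1.5952 0.4955 -1.4561 1.8362 rad, w=-1.0559 0.2447 0.0963 -0.1264 rad/s, eef=-0.0090 -0.2217 0.4697 m, effort=3.7690 -1.0710 3.6081 -1.8778 N·m.
t=0.9600 s (step 64): ang=-1.6118 0.4993 -1.4541 1.8337 rad, w=-1.1554 0.2700 0.1700 -0.2087 rad/s, eef=-0.0098 -0.2279 0.4681 m.
final eef position (m): -0.0098 -0.2279 0.4681


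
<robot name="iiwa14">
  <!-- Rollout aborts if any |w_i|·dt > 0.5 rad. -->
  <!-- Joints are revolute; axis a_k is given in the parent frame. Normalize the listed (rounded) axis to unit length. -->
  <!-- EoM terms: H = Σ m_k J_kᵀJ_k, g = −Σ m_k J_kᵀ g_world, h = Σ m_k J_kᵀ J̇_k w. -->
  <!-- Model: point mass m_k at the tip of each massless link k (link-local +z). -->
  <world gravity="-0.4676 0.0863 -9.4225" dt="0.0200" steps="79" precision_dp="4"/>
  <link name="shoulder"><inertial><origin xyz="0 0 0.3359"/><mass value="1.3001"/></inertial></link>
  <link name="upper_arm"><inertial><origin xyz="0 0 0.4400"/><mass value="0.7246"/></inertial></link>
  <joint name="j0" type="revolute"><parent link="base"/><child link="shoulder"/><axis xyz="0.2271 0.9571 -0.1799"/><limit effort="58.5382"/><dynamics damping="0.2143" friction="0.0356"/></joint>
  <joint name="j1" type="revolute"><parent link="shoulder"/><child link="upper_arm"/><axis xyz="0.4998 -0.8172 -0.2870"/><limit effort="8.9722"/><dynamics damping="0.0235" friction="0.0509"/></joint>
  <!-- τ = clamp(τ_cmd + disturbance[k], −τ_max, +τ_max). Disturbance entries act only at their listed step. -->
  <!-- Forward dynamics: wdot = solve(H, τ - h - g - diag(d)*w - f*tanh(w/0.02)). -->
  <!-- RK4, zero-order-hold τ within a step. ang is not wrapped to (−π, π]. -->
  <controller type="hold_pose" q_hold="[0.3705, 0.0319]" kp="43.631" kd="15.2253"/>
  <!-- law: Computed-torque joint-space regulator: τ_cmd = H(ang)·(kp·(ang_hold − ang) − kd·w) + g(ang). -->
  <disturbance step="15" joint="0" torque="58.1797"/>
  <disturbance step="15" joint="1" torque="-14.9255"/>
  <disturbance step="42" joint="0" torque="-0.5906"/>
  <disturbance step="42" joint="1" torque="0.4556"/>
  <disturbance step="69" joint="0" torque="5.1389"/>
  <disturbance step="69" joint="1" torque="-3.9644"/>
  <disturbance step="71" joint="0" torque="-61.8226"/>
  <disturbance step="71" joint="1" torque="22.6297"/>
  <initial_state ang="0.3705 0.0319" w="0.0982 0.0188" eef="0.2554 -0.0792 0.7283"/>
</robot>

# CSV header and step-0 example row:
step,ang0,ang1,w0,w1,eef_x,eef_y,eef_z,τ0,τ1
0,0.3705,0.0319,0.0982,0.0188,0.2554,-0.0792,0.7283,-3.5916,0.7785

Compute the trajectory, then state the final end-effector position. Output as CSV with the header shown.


step,ang0,ang1,w0,w1,eef_x,eef_y,eef_z,τ0,τ1
1,0.3721,0.0321,0.0638,0.0033,0.2564,-0.0796,0.7279,-3.3880,0.7348
2,0.3732,0.0321,0.0404,-0.0016,0.2571,-0.0798,0.7276,-3.2346,0.6946
3,0.3738,0.0321,0.0240,-0.0028,0.2575,-0.0799,0.7274,-3.1195,0.6617
4,0.3742,0.0320,0.0127,-0.0025,0.2578,-0.0800,0.7273,-3.0348,0.6364
5,0.3743,0.0320,0.0051,-0.0017,0.2579,-0.0800,0.7273,-2.9741,0.6175
6,0.3744,0.0319,0.0002,-0.0008,0.2580,-0.0800,0.7273,-2.9314,0.6039
7,0.3744,0.0319,-0.0030,-0.0001,0.2580,-0.0800,0.7273,-2.9013,0.5941
8,0.3743,0.0319,-0.0051,0.0004,0.2579,-0.0800,0.7273,-2.8800,0.5872
9,0.3742,0.0320,-0.0063,0.0007,0.2578,-0.0800,0.7273,-2.8646,0.5823
10,0.3740,0.0320,-0.0070,0.0009,0.2577,-0.0800,0.7274,-2.8535,0.5788
11,0.3739,0.0320,-0.0074,0.0010,0.2576,-0.0799,0.7274,-2.8453,0.5762
12,0.3737,0.0320,-0.0075,0.0010,0.2575,-0.0799,0.7274,-2.8391,0.5743
13,0.3736,0.0320,-0.0074,0.0010,0.2574,-0.0799,0.7275,-2.8344,0.5729
14,0.3734,0.0320,-0.0073,0.0010,0.2573,-0.0798,0.7275,-2.8308,0.5718
15,0.3733,0.0321,-0.0070,0.0010,0.2572,-0.0798,0.7276,55.3518,-8.9722
16,0.3996,0.0514,2.6354,1.9262,0.2681,-0.0891,0.7224,-21.1552,3.6361
17,0.4437,0.0830,1.7808,1.2384,0.2862,-0.1045,0.7129,-16.6731,3.0029
18,0.4731,0.1030,1.1532,0.7595,0.2982,-0.1144,0.7061,-13.2950,2.4626
19,0.4915,0.1148,0.6964,0.4270,0.3059,-0.1204,0.7015,-10.7522,2.0223
20,0.5022,0.1210,0.3667,0.1966,0.3105,-0.1238,0.6988,-8.8389,1.6740
21,0.5071,0.1233,0.1313,0.0380,0.3129,-0.1253,0.6974,-7.3990,1.4037
22,0.5081,0.1231,-0.0285,-0.0519,0.3136,-0.1255,0.6971,-6.3178,1.1761
23,0.5065,0.1216,-0.1327,-0.0981,0.3131,-0.1249,0.6974,-5.5204,0.9923
24,0.5032,0.1194,-0.2028,-0.1274,0.3118,-0.1238,0.6983,-4.9177,0.8534
25,0.4986,0.1167,-0.2481,-0.1452,0.3098,-0.1223,0.6994,-4.4611,0.7489
26,0.4934,0.1137,-0.2754,-0.1547,0.3076,-0.1207,0.7008,-4.1145,0.6705
27,0.4878,0.1105,-0.2896,-0.1585,0.3050,-0.1189,0.7023,-3.8506,0.6120
28,0.4819,0.1074,-0.2945,-0.1584,0.3024,-0.1171,0.7038,-3.6489,0.5684
29,0.4761,0.1042,-0.2929,-0.1555,0.2997,-0.1153,0.7053,-3.4943,0.5361
30,0.4703,0.1012,-0.2867,-0.1510,0.2970,-0.1135,0.7068,-3.3752,0.5123
31,0.4646,0.0982,-0.2774,-0.1452,0.2944,-0.1117,0.7082,-3.2830,0.4949
32,0.4592,0.0954,-0.2662,-0.1388,0.2919,-0.1100,0.7096,-3.2111,0.4823
33,0.4540,0.0927,-0.2538,-0.1321,0.2894,-0.1084,0.7109,-3.1547,0.4734
34,0.4491,0.0901,-0.2408,-0.1253,0.2871,-0.1069,0.7121,-3.1101,0.4671
35,0.4444,0.0877,-0.2275,-0.1185,0.2849,-0.1055,0.7132,-3.0745,0.4629
36,0.4400,0.0854,-0.2144,-0.1118,0.2828,-0.1041,0.7143,-3.0459,0.4602
37,0.4358,0.0832,-0.2016,-0.1054,0.2808,-0.1028,0.7153,-3.0226,0.4586
38,0.4319,0.0812,-0.1892,-0.0992,0.2790,-0.1016,0.7162,-3.0034,0.4578
39,0.4282,0.0792,-0.1772,-0.0933,0.2772,-0.1005,0.7171,-2.9875,0.4577
40,0.4248,0.0774,-0.1659,-0.0877,0.2756,-0.0994,0.7179,-2.9741,0.4580
41,0.4216,0.0757,-0.1551,-0.0825,0.2741,-0.0984,0.7186,-2.9627,0.4585
42,0.4186,0.0741,-0.1449,-0.0775,0.2726,-0.0975,0.7193,-3.5435,0.9149
43,0.4158,0.0733,-0.1358,-0.0039,0.2710,-0.0967,0.7201,-2.7576,0.3187
44,0.4132,0.0730,-0.1282,-0.0261,0.2694,-0.0961,0.7208,-2.7947,0.3591
45,0.4107,0.0724,-0.1195,-0.0375,0.2679,-0.0955,0.7214,-2.8222,0.3853
46,0.4084,0.0716,-0.1112,-0.0443,0.2667,-0.0948,0.7220,-2.8424,0.4048
47,0.4062,0.0706,-0.1034,-0.0482,0.2656,-0.0942,0.7225,-2.8570,0.4197
48,0.4042,0.0697,-0.0961,-0.0502,0.2646,-0.0936,0.7229,-2.8673,0.4312
49,0.4024,0.0686,-0.0894,-0.0508,0.2637,-0.0930,0.7233,-2.8745,0.4402
50,0.4007,0.0676,-0.0832,-0.0504,0.2629,-0.0924,0.7237,-2.8793,0.4473
51,0.3991,0.0666,-0.0774,-0.0494,0.2622,-0.0919,0.7240,-2.8823,0.4529
52,0.3976,0.0657,-0.0721,-0.0479,0.2615,-0.0914,0.7243,-2.8841,0.4575
53,0.3962,0.0647,-0.0671,-0.0461,0.2609,-0.0909,0.7246,-2.8849,0.4612
54,0.3949,0.0638,-0.0625,-0.0442,0.2604,-0.0905,0.7249,-2.8849,0.4643
55,0.3937,0.0630,-0.0582,-0.0423,0.2599,-0.0901,0.7251,-2.8845,0.4669
56,0.3926,0.0621,-0.0543,-0.0403,0.2594,-0.0897,0.7254,-2.8837,0.4692
57,0.3915,0.0614,-0.0507,-0.0384,0.2590,-0.0893,0.7256,-2.8826,0.4712
58,0.3905,0.0606,-0.0473,-0.0365,0.2586,-0.0890,0.7258,-2.8814,0.4730
59,0.3896,0.0599,-0.0442,-0.0347,0.2582,-0.0886,0.7259,-2.8801,0.4746
60,0.3888,0.0592,-0.0413,-0.0331,0.2579,-0.0883,0.7261,-2.8786,0.4762
61,0.3880,0.0586,-0.0386,-0.0316,0.2576,-0.0880,0.7263,-2.8771,0.4777
62,0.3872,0.0580,-0.0362,-0.0302,0.2573,-0.0878,0.7264,-2.8756,0.4792
63,0.3865,0.0574,-0.0339,-0.0289,0.2570,-0.0875,0.7265,-2.8740,0.4806
64,0.3859,0.0568,-0.0318,-0.0277,0.2568,-0.0873,0.7266,-2.8724,0.4820
65,0.3852,0.0563,-0.0299,-0.0267,0.2566,-0.0870,0.7268,-2.8708,0.4834
66,0.3847,0.0557,-0.0281,-0.0257,0.2564,-0.0868,0.7269,-2.8691,0.4847
67,0.3841,0.0552,-0.0265,-0.0248,0.2562,-0.0866,0.7270,-2.8675,0.4861
68,0.3836,0.0547,-0.0250,-0.0240,0.2560,-0.0864,0.7271,-2.8658,0.4874
69,0.3831,0.0543,-0.0236,-0.0232,0.2559,-0.0862,0.7271,2.2748,-3.4757
70,0.3826,0.0477,-0.0225,-0.6371,0.2579,-0.0848,0.7266,-4.4867,1.7437
71,0.3822,0.0369,-0.0194,-0.4401,0.2615,-0.0826,0.7257,-58.5382,8.9722
72,0.3562,0.0079,-2.5717,-2.4385,0.2541,-0.0714,0.7296,13.3668,-1.0853
73,0.3131,-0.0328,-1.7423,-1.6442,0.2388,-0.0541,0.7361,9.4333,-0.5597
74,0.2844,-0.0597,-1.1400,-1.0584,0.2282,-0.0424,0.7400,6.4775,-0.2200
75,0.2660,-0.0766,-0.7031,-0.6316,0.2211,-0.0349,0.7424,4.2504,0.0084
76,0.2551,-0.0861,-0.3875,-0.3239,0.2168,-0.0306,0.7437,2.5693,0.1669
77,0.2496,-0.0904,-0.1612,-0.1045,0.2144,-0.0286,0.7444,1.2986,0.2795
78,0.2480,-0.0909,-0.0024,0.0441,0.2134,-0.0281,0.7447,0.3387,0.3672
79,0.2490,-0.0892,0.0997,0.1230,0.2135,-0.0287,0.7447,,
# final eef position (m): 0.2135 -0.0287 0.7447


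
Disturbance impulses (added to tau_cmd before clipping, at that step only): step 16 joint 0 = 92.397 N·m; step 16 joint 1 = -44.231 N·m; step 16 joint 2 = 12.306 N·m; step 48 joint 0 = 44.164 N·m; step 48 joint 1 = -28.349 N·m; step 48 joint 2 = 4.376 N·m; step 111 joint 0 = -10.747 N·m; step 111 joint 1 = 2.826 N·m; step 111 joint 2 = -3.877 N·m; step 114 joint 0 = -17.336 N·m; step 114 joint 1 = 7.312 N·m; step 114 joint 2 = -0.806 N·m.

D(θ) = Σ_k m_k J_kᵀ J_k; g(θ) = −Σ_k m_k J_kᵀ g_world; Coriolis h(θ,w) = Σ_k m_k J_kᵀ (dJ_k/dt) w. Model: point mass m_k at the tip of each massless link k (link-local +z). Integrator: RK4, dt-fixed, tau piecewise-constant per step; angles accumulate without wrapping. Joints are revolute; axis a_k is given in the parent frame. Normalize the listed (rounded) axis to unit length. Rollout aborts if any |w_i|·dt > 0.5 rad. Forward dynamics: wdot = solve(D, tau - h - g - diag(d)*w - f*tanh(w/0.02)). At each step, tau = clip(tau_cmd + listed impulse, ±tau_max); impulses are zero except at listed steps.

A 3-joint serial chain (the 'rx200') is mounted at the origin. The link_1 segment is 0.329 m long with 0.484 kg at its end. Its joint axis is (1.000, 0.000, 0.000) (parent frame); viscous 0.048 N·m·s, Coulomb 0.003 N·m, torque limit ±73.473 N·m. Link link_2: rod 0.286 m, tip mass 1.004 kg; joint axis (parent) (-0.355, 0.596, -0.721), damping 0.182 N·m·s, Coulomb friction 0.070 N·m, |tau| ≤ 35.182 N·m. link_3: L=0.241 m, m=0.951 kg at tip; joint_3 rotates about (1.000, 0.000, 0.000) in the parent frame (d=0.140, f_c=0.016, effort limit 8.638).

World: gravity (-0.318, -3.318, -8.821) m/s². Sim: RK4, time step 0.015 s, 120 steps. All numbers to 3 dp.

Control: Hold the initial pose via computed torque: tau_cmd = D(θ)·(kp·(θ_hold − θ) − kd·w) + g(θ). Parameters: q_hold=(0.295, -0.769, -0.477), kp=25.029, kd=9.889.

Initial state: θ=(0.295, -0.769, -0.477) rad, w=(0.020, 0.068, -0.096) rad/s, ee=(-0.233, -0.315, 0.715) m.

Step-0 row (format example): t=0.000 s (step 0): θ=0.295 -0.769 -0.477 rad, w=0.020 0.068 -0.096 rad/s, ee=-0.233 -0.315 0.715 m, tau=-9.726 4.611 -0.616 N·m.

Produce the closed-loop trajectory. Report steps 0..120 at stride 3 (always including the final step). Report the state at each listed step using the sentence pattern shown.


t=0.045 s (step 3): θ=0.295 -0.768 -0.479 rad, w=-0.008 0.004 -0.014 rad/s, ee=-0.233 -0.314 0.715 m, tau=-9.779 4.662 -0.636 N·m.
t=0.090 s (step 6): θ=0.295 -0.768 -0.479 rad, w=-0.007 -0.000 -0.001 rad/s, ee=-0.233 -0.314 0.715 m, tau=-9.818 4.678 -0.645 N·m.
t=0.135 s (step 9): θ=0.295 -0.768 -0.479 rad, w=-0.003 -0.000 0.001 rad/s, ee=-0.233 -0.313 0.715 m, tau=-9.846 4.689 -0.650 N·m.
t=0.180 s (step 12): θ=0.294 -0.768 -0.479 rad, w=-0.001 -0.000 0.001 rad/s, ee=-0.233 -0.313 0.715 m, tau=-9.867 4.697 -0.654 N·m.
t=0.225 s (step 15): θ=0.294 -0.768 -0.479 rad, w=0.001 -0.000 0.001 rad/s, ee=-0.233 -0.313 0.715 m, tau=-9.883 4.702 -0.656 N·m.
t=0.270 s (step 18): θ=0.313 -0.802 -0.499 rad, w=0.731 -1.296 -0.720 rad/s, ee=-0.241 -0.331 0.700 m, tau=-21.268 10.125 -1.938 N·m.
t=0.315 s (step 21): θ=0.339 -0.844 -0.521 rad, w=0.462 -0.621 -0.317 rad/s, ee=-0.251 -0.355 0.680 m, tau=-18.076 8.561 -1.598 N·m.
t=0.360 s (step 24): θ=0.355 -0.862 -0.530 rad, w=0.263 -0.225 -0.114 rad/s, ee=-0.255 -0.368 0.668 m, tau=-15.729 7.418 -1.339 N·m.
t=0.405 s (step 27): θ=0.364 -0.866 -0.533 rad, w=0.116 -0.003 -0.007 rad/s, ee=-0.256 -0.374 0.664 m, tau=-14.019 6.595 -1.144 N·m.
t=0.450 s (step 30): θ=0.366 -0.865 -0.532 rad, w=-0.010 0.056 0.050 rad/s, ee=-0.256 -0.376 0.663 m, tau=-12.777 6.055 -0.987 N·m.
t=0.495 s (step 33): θ=0.364 -0.862 -0.529 rad, w=-0.089 0.084 0.075 rad/s, ee=-0.255 -0.374 0.665 m, tau=-11.879 5.675 -0.869 N·m.
t=0.540 s (step 36): θ=0.358 -0.858 -0.525 rad, w=-0.135 0.097 0.085 rad/s, ee=-0.254 -0.370 0.668 m, tau=-11.232 5.405 -0.782 N·m.
t=0.585 s (step 39): θ=0.352 -0.853 -0.521 rad, w=-0.157 0.102 0.087 rad/s, ee=-0.253 -0.366 0.672 m, tau=-10.768 5.215 -0.720 N·m.
t=0.630 s (step 42): θ=0.345 -0.849 -0.517 rad, w=-0.164 0.100 0.084 rad/s, ee=-0.252 -0.360 0.676 m, tau=-10.440 5.083 -0.675 N·m.
t=0.675 s (step 45): θ=0.337 -0.844 -0.514 rad, w=-0.161 0.096 0.080 rad/s, ee=-0.250 -0.355 0.680 m, tau=-10.209 4.992 -0.644 N·m.
t=0.720 s (step 48): θ=0.330 -0.840 -0.510 rad, w=-0.152 0.089 0.074 rad/s, ee=-0.249 -0.350 0.684 m, tau=34.115 -23.418 3.754 N·m.
t=0.765 s (step 51): θ=0.317 -0.914 -0.508 rad, w=-0.235 -1.487 -0.047 rad/s, ee=-0.261 -0.360 0.667 m, tau=-15.258 8.227 -1.066 N·m.
t=0.810 s (step 54): θ=0.310 -0.960 -0.511 rad, w=-0.094 -0.604 -0.075 rad/s, ee=-0.268 -0.367 0.656 m, tau=-13.603 7.163 -0.893 N·m.
t=0.855 s (step 57): θ=0.307 -0.975 -0.514 rad, w=-0.034 -0.096 -0.030 rad/s, ee=-0.270 -0.368 0.652 m, tau=-12.414 6.427 -0.789 N·m.
t=0.900 s (step 60): θ=0.305 -0.973 -0.514 rad, w=-0.045 0.111 0.027 rad/s, ee=-0.270 -0.367 0.653 m, tau=-11.564 5.955 -0.715 N·m.
t=0.945 s (step 63): θ=0.303 -0.966 -0.512 rad, w=-0.064 0.199 0.055 rad/s, ee=-0.269 -0.364 0.656 m, tau=-10.959 5.639 -0.656 N·m.
t=0.990 s (step 66): θ=0.300 -0.956 -0.509 rad, w=-0.075 0.240 0.070 rad/s, ee=-0.267 -0.360 0.660 m, tau=-10.530 5.417 -0.616 N·m.
t=1.035 s (step 69): θ=0.296 -0.945 -0.506 rad, w=-0.079 0.253 0.076 rad/s, ee=-0.266 -0.355 0.665 m, tau=-10.230 5.261 -0.588 N·m.
t=1.080 s (step 72): θ=0.293 -0.933 -0.502 rad, w=-0.078 0.251 0.076 rad/s, ee=-0.264 -0.351 0.670 m, tau=-10.024 5.152 -0.570 N·m.
t=1.125 s (step 75): θ=0.289 -0.922 -0.499 rad, w=-0.073 0.241 0.072 rad/s, ee=-0.262 -0.346 0.674 m, tau=-9.885 5.076 -0.559 N·m.
t=1.170 s (step 78): θ=0.286 -0.912 -0.496 rad, w=-0.065 0.226 0.067 rad/s, ee=-0.260 -0.342 0.678 m, tau=-9.794 5.022 -0.554 N·m.
t=1.215 s (step 81): θ=0.284 -0.902 -0.493 rad, w=-0.057 0.209 0.060 rad/s, ee=-0.258 -0.338 0.682 m, tau=-9.737 4.985 -0.552 N·m.
t=1.260 s (step 84): θ=0.281 -0.893 -0.490 rad, w=-0.048 0.192 0.054 rad/s, ee=-0.256 -0.335 0.685 m, tau=-9.705 4.959 -0.553 N·m.
t=1.305 s (step 87): θ=0.279 -0.885 -0.488 rad, w=-0.040 0.175 0.047 rad/s, ee=-0.255 -0.332 0.688 m, tau=-9.689 4.941 -0.556 N·m.
t=1.350 s (step 90): θ=0.278 -0.877 -0.486 rad, w=-0.032 0.159 0.041 rad/s, ee=-0.254 -0.329 0.691 m, tau=-9.685 4.929 -0.560 N·m.
t=1.395 s (step 93): θ=0.276 -0.871 -0.484 rad, w=-0.025 0.144 0.036 rad/s, ee=-0.252 -0.327 0.693 m, tau=-9.688 4.920 -0.564 N·m.
t=1.440 s (step 96): θ=0.275 -0.864 -0.483 rad, w=-0.019 0.130 0.032 rad/s, ee=-0.251 -0.325 0.695 m, tau=-9.695 4.913 -0.569 N·m.
t=1.485 s (step 99): θ=0.275 -0.859 -0.481 rad, w=-0.013 0.117 0.028 rad/s, ee=-0.250 -0.323 0.697 m, tau=-9.706 4.908 -0.574 N·m.
t=1.530 s (step 102): θ=0.274 -0.854 -0.480 rad, w=-0.009 0.105 0.026 rad/s, ee=-0.249 -0.322 0.699 m, tau=-9.717 4.904 -0.579 N·m.
t=1.575 s (step 105): θ=0.274 -0.849 -0.479 rad, w=-0.006 0.094 0.023 rad/s, ee=-0.248 -0.321 0.700 m, tau=-9.729 4.901 -0.584 N·m.
t=1.620 s (step 108): θ=0.274 -0.845 -0.478 rad, w=-0.003 0.085 0.021 rad/s, ee=-0.247 -0.320 0.701 m, tau=-9.741 4.899 -0.589 N·m.
t=1.665 s (step 111): θ=0.274 -0.842 -0.477 rad, w=-0.001 0.076 0.020 rad/s, ee=-0.247 -0.319 0.702 m, tau=-20.500 7.722 -4.470 N·m.
t=1.710 s (step 114): θ=0.272 -0.841 -0.506 rad, w=-0.053 0.016 -0.550 rad/s, ee=-0.249 -0.311 0.703 m, tau=-25.754 11.866 -0.946 N·m.
t=1.755 s (step 117): θ=0.256 -0.840 -0.496 rad, w=-0.308 0.041 0.281 rad/s, ee=-0.248 -0.302 0.708 m, tau=-6.646 3.743 -0.153 N·m.
t=1.800 s (step 120): θ=0.246 -0.837 -0.487 rad, w=-0.155 0.062 0.154 rad/s, ee=-0.247 -0.296 0.712 m.


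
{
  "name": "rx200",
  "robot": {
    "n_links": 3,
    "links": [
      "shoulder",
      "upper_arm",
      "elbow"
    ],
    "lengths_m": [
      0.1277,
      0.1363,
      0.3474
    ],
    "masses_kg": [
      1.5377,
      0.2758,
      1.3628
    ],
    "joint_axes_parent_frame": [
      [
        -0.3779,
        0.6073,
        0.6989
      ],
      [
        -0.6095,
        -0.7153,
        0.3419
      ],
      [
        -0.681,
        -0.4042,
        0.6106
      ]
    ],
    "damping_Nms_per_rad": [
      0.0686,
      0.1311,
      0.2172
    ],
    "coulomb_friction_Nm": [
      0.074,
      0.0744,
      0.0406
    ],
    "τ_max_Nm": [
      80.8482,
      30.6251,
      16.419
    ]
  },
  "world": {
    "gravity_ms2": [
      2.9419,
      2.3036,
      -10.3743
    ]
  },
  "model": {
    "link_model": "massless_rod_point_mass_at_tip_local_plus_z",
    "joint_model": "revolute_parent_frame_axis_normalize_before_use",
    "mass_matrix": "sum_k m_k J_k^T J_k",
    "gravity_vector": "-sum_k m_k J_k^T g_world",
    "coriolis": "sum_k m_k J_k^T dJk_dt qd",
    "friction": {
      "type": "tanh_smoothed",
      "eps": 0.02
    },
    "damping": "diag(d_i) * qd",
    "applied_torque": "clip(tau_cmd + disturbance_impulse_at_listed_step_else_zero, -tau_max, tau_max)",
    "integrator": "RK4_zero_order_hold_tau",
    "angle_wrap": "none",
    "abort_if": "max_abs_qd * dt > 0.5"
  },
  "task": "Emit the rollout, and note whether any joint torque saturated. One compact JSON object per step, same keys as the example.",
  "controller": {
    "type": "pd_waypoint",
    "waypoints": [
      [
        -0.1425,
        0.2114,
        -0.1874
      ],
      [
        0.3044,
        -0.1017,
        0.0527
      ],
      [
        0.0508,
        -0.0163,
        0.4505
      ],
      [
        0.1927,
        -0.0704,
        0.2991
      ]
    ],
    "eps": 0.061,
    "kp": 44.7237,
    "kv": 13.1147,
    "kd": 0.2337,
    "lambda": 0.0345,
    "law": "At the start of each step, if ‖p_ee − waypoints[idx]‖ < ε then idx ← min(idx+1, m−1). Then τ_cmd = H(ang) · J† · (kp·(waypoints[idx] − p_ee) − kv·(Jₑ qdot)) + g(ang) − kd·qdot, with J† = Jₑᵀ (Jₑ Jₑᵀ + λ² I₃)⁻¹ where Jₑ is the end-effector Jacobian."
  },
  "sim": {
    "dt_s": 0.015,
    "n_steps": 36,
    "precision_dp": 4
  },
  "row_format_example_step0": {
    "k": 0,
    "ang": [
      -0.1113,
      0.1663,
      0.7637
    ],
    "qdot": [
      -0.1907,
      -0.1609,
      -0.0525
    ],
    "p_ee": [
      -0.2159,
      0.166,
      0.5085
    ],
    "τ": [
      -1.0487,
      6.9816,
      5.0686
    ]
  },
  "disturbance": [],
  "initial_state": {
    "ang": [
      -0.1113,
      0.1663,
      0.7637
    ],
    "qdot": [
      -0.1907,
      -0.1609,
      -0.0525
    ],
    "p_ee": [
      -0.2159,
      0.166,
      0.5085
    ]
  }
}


{"k":1,"ang":[-0.1076,0.1543,0.7897],"qdot":[0.7035,-1.0877,2.9406],"p_ee":[-0.2159,0.1663,0.5069],"\u03c4":[-0.9223,5.111,3.0449]}
{"k":2,"ang":[-0.0909,0.1471,0.8277],"qdot":[1.5307,0.0136,2.3248],"p_ee":[-0.217,0.1692,0.5025],"\u03c4":[-0.6642,3.2186,2.2686]}
{"k":3,"ang":[-0.0619,0.1488,0.8678],"qdot":[2.3716,0.292,2.9068],"p_ee":[-0.2192,0.1738,0.4961],"\u03c4":[-0.3208,1.9121,1.4026]}
{"k":4,"ang":[-0.0191,0.1577,0.9114],"qdot":[3.365,0.921,2.8659],"p_ee":[-0.2222,0.1794,0.4879],"\u03c4":[0.1013,0.8237,0.8791]}
{"k":5,"ang":[0.0405,0.176,0.9545],"qdot":[4.6296,1.5914,2.7989],"p_ee":[-0.226,0.1851,0.4782],"\u03c4":[0.6431,-0.024,0.4902]}
{"k":6,"ang":[0.1221,0.2061,0.9948],"qdot":[6.2832,2.5015,2.4581],"p_ee":[-0.2306,0.1901,0.4673],"\u03c4":[1.3929,-0.7308,0.2558]}
{"k":7,"ang":[0.2321,0.2523,1.0273],"qdot":[8.3846,3.7488,1.7197],"p_ee":[-0.2361,0.1927,0.4558],"\u03c4":[2.1094,-1.3719,0.1386]}
{"k":8,"ang":[0.3742,0.319,1.0455],"qdot":[10.4183,5.1566,0.5909],"p_ee":[-0.2425,0.1909,0.4449],"\u03c4":[-0.5059,-1.8793,-0.0775]}
{"k":9,"ang":[0.5209,0.3923,1.0554],"qdot":[8.9542,4.4492,0.9327],"p_ee":[-0.2492,0.1829,0.4362],"\u03c4":[-5.7008,-2.1348,-1.1249]}
{"k":10,"ang":[0.6138,0.4343,1.0869],"qdot":[3.6141,1.1538,3.3652],"p_ee":[-0.2553,0.1712,0.4289],"\u03c4":[-5.5697,-2.0253,-2.2963]}
{"k":11,"ang":[0.6418,0.4431,1.1365],"qdot":[0.2449,-0.0106,3.3642],"p_ee":[-0.2615,0.1609,0.4215],"\u03c4":[-4.3153,-2.0077,-2.2706]}
{"k":12,"ang":[0.6316,0.4411,1.1819],"qdot":[-1.5629,-0.2952,2.7747],"p_ee":[-0.2687,0.1536,0.4136],"\u03c4":[-3.342,-1.988,-1.9309]}
{"k":13,"ang":[0.5992,0.4349,1.2212],"qdot":[-2.7374,-0.5465,2.5001],"p_ee":[-0.2766,0.1488,0.4052],"\u03c4":[-2.6052,-1.9354,-1.68]}
{"k":14,"ang":[0.5526,0.426,1.2568],"qdot":[-3.478,-0.6553,2.2753],"p_ee":[-0.285,0.146,0.3961],"\u03c4":[-2.0257,-1.9536,-1.4934]}
{"k":15,"ang":[0.4969,0.416,1.2896],"qdot":[-3.9511,-0.6867,2.1139],"p_ee":[-0.2938,0.1449,0.3864],"\u03c4":[-1.5426,-2.0493,-1.3862]}
{"k":16,"ang":[0.4355,0.4059,1.3203],"qdot":[-4.243,-0.6649,2.0008],"p_ee":[-0.3026,0.1449,0.3759],"\u03c4":[-1.1171,-2.2157,-1.3493]}
{"k":17,"ang":[0.3706,0.3964,1.3497],"qdot":[-4.4053,-0.6055,1.924],"p_ee":[-0.3115,0.1461,0.3646],"\u03c4":[-0.7258,-2.4397,-1.3697]}
{"k":18,"ang":[0.3041,0.388,1.3781],"qdot":[-4.4706,-0.5182,1.8731],"p_ee":[-0.3202,0.1481,0.3525],"\u03c4":[-0.3551,-2.7069,-1.4337]}
{"k":19,"ang":[0.2372,0.3811,1.4059],"qdot":[-4.4615,-0.41,1.8393],"p_ee":[-0.3285,0.1508,0.3397],"\u03c4":[0.0019,-3.0036,-1.5291]}
{"k":20,"ang":[0.1708,0.376,1.4332],"qdot":[-4.3947,-0.286,1.8154],"p_ee":[-0.3364,0.1541,0.3261],"\u03c4":[0.3487,-3.3176,-1.645]}
{"k":21,"ang":[0.1058,0.3727,1.4602],"qdot":[-4.2838,-0.1503,1.7957],"p_ee":[-0.3438,0.158,0.3118],"\u03c4":[0.6859,-3.6382,-1.7721]}
{"k":22,"ang":[0.0427,0.3716,1.4869],"qdot":[-4.1479,-0.0185,1.7887],"p_ee":[-0.3506,0.1624,0.2969],"\u03c4":[1.0134,-3.9516,-1.906]}
{"k":23,"ang":[-0.0183,0.3722,1.5138],"qdot":[-4.0266,0.0615,1.8387],"p_ee":[-0.3566,0.1671,0.2813],"\u03c4":[1.3302,-4.2303,-2.0491]}
{"k":24,"ang":[-0.0776,0.3739,1.5416],"qdot":[-3.8828,0.1547,1.8652],"p_ee":[-0.3617,0.1721,0.2652],"\u03c4":[1.6317,-4.4891,-2.1751]}
{"k":25,"ang":[-0.1343,0.3773,1.5692],"qdot":[-3.6966,0.2974,1.8282],"p_ee":[-0.366,0.1774,0.2488],"\u03c4":[1.9163,-4.7445,-2.2762]}
{"k":26,"ang":[-0.1883,0.3829,1.5962],"qdot":[-3.5068,0.4372,1.7851],"p_ee":[-0.3694,0.1827,0.2321],"\u03c4":[2.1843,-4.9791,-2.3667]}
{"k":27,"ang":[-0.2394,0.3905,1.6226],"qdot":[-3.318,0.5715,1.736],"p_ee":[-0.3719,0.1882,0.2151],"\u03c4":[2.4341,-5.1902,-2.4446]}
{"k":28,"ang":[-0.2876,0.4001,1.6481],"qdot":[-3.1342,0.6983,1.6815],"p_ee":[-0.3735,0.1936,0.1981],"\u03c4":[2.6646,-5.3762,-2.5085]}
{"k":29,"ang":[-0.3333,0.4116,1.6729],"qdot":[-2.958,0.8155,1.6227],"p_ee":[-0.3743,0.1989,0.1811],"\u03c4":[2.8749,-5.5364,-2.5581]}
{"k":30,"ang":[-0.3763,0.4246,1.6967],"qdot":[-2.7913,0.9219,1.5605],"p_ee":[-0.3742,0.2041,0.1641],"\u03c4":[3.0647,-5.671,-2.5932]}
{"k":31,"ang":[-0.4169,0.4392,1.7196],"qdot":[-2.6352,1.0166,1.4962],"p_ee":[-0.3733,0.2091,0.1473],"\u03c4":[3.2341,-5.7806,-2.6143]}
{"k":32,"ang":[-0.4553,0.4552,1.7415],"qdot":[-2.4901,1.0991,1.4308],"p_ee":[-0.3717,0.2139,0.1308],"\u03c4":[3.3835,-5.8663,-2.6219]}
{"k":33,"ang":[-0.4916,0.4722,1.7624],"qdot":[-2.3559,1.1693,1.365],"p_ee":[-0.3694,0.2184,0.1145],"\u03c4":[3.5138,-5.9297,-2.6169]}
{"k":34,"ang":[-0.526,0.4902,1.7824],"qdot":[-2.2321,1.2275,1.2997],"p_ee":[-0.3665,0.2226,0.0986],"\u03c4":[3.6257,-5.9722,-2.6002]}
{"k":35,"ang":[-0.5585,0.509,1.8014],"qdot":[-2.1182,1.2741,1.2354],"p_ee":[-0.363,0.2265,0.0832],"\u03c4":[3.7205,-5.9955,-2.5729]}
{"k":36,"ang":[-0.5895,0.5284,1.8194],"qdot":[-2.0133,1.3098,1.1726],"p_ee":[-0.359,0.2301,0.0681]}
{"summary": "any joint saturated: no"}


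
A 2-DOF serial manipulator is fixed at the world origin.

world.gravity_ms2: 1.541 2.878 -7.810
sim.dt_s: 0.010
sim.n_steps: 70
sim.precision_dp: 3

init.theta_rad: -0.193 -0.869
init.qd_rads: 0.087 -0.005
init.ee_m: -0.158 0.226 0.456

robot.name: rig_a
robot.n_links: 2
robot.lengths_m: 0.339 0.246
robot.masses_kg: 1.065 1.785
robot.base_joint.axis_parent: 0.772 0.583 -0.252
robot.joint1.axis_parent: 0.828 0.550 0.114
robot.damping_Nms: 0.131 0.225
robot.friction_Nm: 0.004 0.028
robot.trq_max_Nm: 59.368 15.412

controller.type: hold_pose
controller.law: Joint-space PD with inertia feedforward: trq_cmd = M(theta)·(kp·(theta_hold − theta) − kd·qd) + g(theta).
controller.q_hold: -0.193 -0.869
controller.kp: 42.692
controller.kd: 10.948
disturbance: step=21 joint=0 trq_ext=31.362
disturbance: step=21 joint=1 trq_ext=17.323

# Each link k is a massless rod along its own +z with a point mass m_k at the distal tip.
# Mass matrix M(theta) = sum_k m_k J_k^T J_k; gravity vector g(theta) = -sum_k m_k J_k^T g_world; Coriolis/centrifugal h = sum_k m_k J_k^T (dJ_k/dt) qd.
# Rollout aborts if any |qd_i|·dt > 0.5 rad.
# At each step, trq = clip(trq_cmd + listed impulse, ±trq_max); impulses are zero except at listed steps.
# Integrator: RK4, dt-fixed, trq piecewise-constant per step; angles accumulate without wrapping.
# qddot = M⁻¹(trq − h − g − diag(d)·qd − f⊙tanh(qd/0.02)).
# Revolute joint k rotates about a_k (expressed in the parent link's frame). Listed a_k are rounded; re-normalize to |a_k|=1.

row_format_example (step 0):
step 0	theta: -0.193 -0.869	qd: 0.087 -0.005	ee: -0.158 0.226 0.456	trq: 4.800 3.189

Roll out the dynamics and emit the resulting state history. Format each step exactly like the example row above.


step 1	theta: -0.192 -0.869	qd: 0.077 -0.002	ee: -0.158 0.226 0.456	trq: 4.836 3.201
step 2	theta: -0.191 -0.869	qd: 0.067 -0.000	ee: -0.158 0.226 0.456	trq: 4.871 3.212
step 3	theta: -0.191 -0.869	qd: 0.059 0.000	ee: -0.158 0.225 0.456	trq: 4.904 3.223
step 4	theta: -0.190 -0.869	qd: 0.051 0.001	ee: -0.158 0.225 0.456	trq: 4.936 3.233
step 5	theta: -0.190 -0.869	qd: 0.044 0.001	ee: -0.157 0.225 0.457	trq: 4.966 3.243
step 6	theta: -0.189 -0.869	qd: 0.038 0.001	ee: -0.157 0.225 0.457	trq: 4.994 3.253
step 7	theta: -0.189 -0.869	qd: 0.032 0.001	ee: -0.157 0.225 0.457	trq: 5.021 3.262
step 8	theta: -0.189 -0.869	qd: 0.027 0.001	ee: -0.157 0.225 0.457	trq: 5.046 3.271
step 9	theta: -0.189 -0.869	qd: 0.022 0.001	ee: -0.157 0.225 0.457	trq: 5.070 3.279
step 10	theta: -0.188 -0.869	qd: 0.017 0.001	ee: -0.157 0.225 0.457	trq: 5.093 3.286
step 11	theta: -0.188 -0.869	qd: 0.013 0.001	ee: -0.157 0.225 0.457	trq: 5.114 3.293
step 12	theta: -0.188 -0.869	qd: 0.010 0.001	ee: -0.157 0.225 0.457	trq: 5.134 3.300
step 13	theta: -0.188 -0.869	qd: 0.007 0.001	ee: -0.157 0.225 0.457	trq: 5.153 3.306
step 14	theta: -0.188 -0.869	qd: 0.004 0.000	ee: -0.157 0.225 0.457	trq: 5.170 3.312
step 15	theta: -0.188 -0.869	qd: 0.001 0.000	ee: -0.157 0.225 0.457	trq: 5.187 3.317
step 16	theta: -0.188 -0.869	qd: -0.001 0.000	ee: -0.157 0.225 0.457	trq: 5.202 3.322
step 17	theta: -0.188 -0.869	qd: -0.003 0.000	ee: -0.157 0.225 0.457	trq: 5.216 3.327
step 18	theta: -0.188 -0.869	qd: -0.005 -0.000	ee: -0.157 0.225 0.457	trq: 5.230 3.331
step 19	theta: -0.188 -0.869	qd: -0.006 -0.000	ee: -0.157 0.225 0.457	trq: 5.242 3.335
step 20	theta: -0.188 -0.869	qd: -0.008 -0.000	ee: -0.157 0.225 0.457	trq: 5.253 3.338
step 21	theta: -0.188 -0.869	qd: -0.009 -0.000	ee: -0.157 0.225 0.457	trq: 36.626 15.412
step 22	theta: -0.186 -0.867	qd: 0.370 0.437	ee: -0.156 0.224 0.458	trq: 1.761 2.000
step 23	theta: -0.183 -0.863	qd: 0.331 0.371	ee: -0.155 0.222 0.460	trq: 2.001 2.102
step 24	theta: -0.180 -0.859	qd: 0.295 0.312	ee: -0.154 0.221 0.461	trq: 2.229 2.198
step 25	theta: -0.177 -0.856	qd: 0.260 0.259	ee: -0.152 0.220 0.463	trq: 2.446 2.288
step 26	theta: -0.175 -0.854	qd: 0.229 0.212	ee: -0.152 0.219 0.464	trq: 2.651 2.373
step 27	theta: -0.172 -0.852	qd: 0.199 0.170	ee: -0.151 0.218 0.465	trq: 2.846 2.453
step 28	theta: -0.171 -0.851	qd: 0.171 0.134	ee: -0.150 0.217 0.465	trq: 3.030 2.527
step 29	theta: -0.169 -0.849	qd: 0.146 0.101	ee: -0.149 0.216 0.466	trq: 3.204 2.597
step 30	theta: -0.168 -0.849	qd: 0.122 0.073	ee: -0.149 0.216 0.467	trq: 3.369 2.663
step 31	theta: -0.166 -0.848	qd: 0.100 0.049	ee: -0.149 0.215 0.467	trq: 3.524 2.724
step 32	theta: -0.166 -0.848	qd: 0.080 0.028	ee: -0.148 0.215 0.467	trq: 3.670 2.781
step 33	theta: -0.165 -0.847	qd: 0.061 0.011	ee: -0.148 0.215 0.467	trq: 3.808 2.834
step 34	theta: -0.164 -0.847	qd: 0.042 -0.000	ee: -0.148 0.215 0.468	trq: 3.937 2.882
step 35	theta: -0.164 -0.847	qd: 0.025 -0.008	ee: -0.148 0.214 0.468	trq: 4.059 2.925
step 36	theta: -0.164 -0.848	qd: 0.008 -0.012	ee: -0.148 0.214 0.468	trq: 4.173 2.964
step 37	theta: -0.164 -0.848	qd: -0.007 -0.015	ee: -0.148 0.214 0.468	trq: 4.279 3.001
step 38	theta: -0.164 -0.848	qd: -0.020 -0.018	ee: -0.148 0.214 0.468	trq: 4.378 3.034
step 39	theta: -0.164 -0.848	qd: -0.032 -0.020	ee: -0.148 0.215 0.468	trq: 4.471 3.065
step 40	theta: -0.165 -0.848	qd: -0.042 -0.021	ee: -0.148 0.215 0.467	trq: 4.557 3.094
step 41	theta: -0.165 -0.848	qd: -0.051 -0.022	ee: -0.148 0.215 0.467	trq: 4.638 3.120
step 42	theta: -0.166 -0.849	qd: -0.059 -0.023	ee: -0.148 0.215 0.467	trq: 4.712 3.145
step 43	theta: -0.166 -0.849	qd: -0.066 -0.023	ee: -0.149 0.215 0.467	trq: 4.782 3.167
step 44	theta: -0.167 -0.849	qd: -0.072 -0.024	ee: -0.149 0.216 0.467	trq: 4.846 3.188
step 45	theta: -0.168 -0.849	qd: -0.077 -0.024	ee: -0.149 0.216 0.466	trq: 4.906 3.207
step 46	theta: -0.168 -0.850	qd: -0.081 -0.024	ee: -0.149 0.216 0.466	trq: 4.961 3.225
step 47	theta: -0.169 -0.850	qd: -0.084 -0.024	ee: -0.150 0.216 0.466	trq: 5.012 3.241
step 48	theta: -0.170 -0.850	qd: -0.087 -0.024	ee: -0.150 0.217 0.466	trq: 5.059 3.256
step 49	theta: -0.171 -0.850	qd: -0.089 -0.023	ee: -0.150 0.217 0.465	trq: 5.103 3.269
step 50	theta: -0.172 -0.851	qd: -0.090 -0.023	ee: -0.151 0.217 0.465	trq: 5.142 3.281
step 51	theta: -0.173 -0.851	qd: -0.091 -0.023	ee: -0.151 0.218 0.465	trq: 5.179 3.293
step 52	theta: -0.174 -0.851	qd: -0.091 -0.023	ee: -0.151 0.218 0.465	trq: 5.212 3.303
step 53	theta: -0.175 -0.851	qd: -0.091 -0.022	ee: -0.151 0.218 0.464	trq: 5.242 3.312
step 54	theta: -0.176 -0.851	qd: -0.090 -0.022	ee: -0.152 0.219 0.464	trq: 5.270 3.320
step 55	theta: -0.176 -0.852	qd: -0.089 -0.022	ee: -0.152 0.219 0.464	trq: 5.295 3.328
step 56	theta: -0.177 -0.852	qd: -0.088 -0.021	ee: -0.152 0.219 0.463	trq: 5.318 3.334
step 57	theta: -0.178 -0.852	qd: -0.087 -0.021	ee: -0.153 0.220 0.463	trq: 5.338 3.340
step 58	theta: -0.179 -0.852	qd: -0.085 -0.021	ee: -0.153 0.220 0.463	trq: 5.356 3.345
step 59	theta: -0.180 -0.853	qd: -0.083 -0.020	ee: -0.153 0.220 0.463	trq: 5.373 3.350
step 60	theta: -0.181 -0.853	qd: -0.081 -0.020	ee: -0.154 0.220 0.462	trq: 5.387 3.354
step 61	theta: -0.182 -0.853	qd: -0.079 -0.020	ee: -0.154 0.221 0.462	trq: 5.400 3.358
step 62	theta: -0.182 -0.853	qd: -0.077 -0.019	ee: -0.154 0.221 0.462	trq: 5.412 3.361
step 63	theta: -0.183 -0.853	qd: -0.074 -0.019	ee: -0.154 0.221 0.462	trq: 5.422 3.364
step 64	theta: -0.184 -0.854	qd: -0.072 -0.019	ee: -0.155 0.221 0.461	trq: 5.430 3.366
step 65	theta: -0.185 -0.854	qd: -0.069 -0.018	ee: -0.155 0.222 0.461	trq: 5.438 3.368
step 66	theta: -0.185 -0.854	qd: -0.067 -0.018	ee: -0.155 0.222 0.461	trq: 5.444 3.370
step 67	theta: -0.186 -0.854	qd: -0.064 -0.018	ee: -0.155 0.222 0.461	trq: 5.450 3.371
step 68	theta: -0.186 -0.854	qd: -0.061 -0.018	ee: -0.155 0.222 0.461	trq: 5.454 3.372
step 69	theta: -0.187 -0.854	qd: -0.059 -0.017	ee: -0.156 0.223 0.460	trq: 5.458 3.373
step 70	theta: -0.188 -0.855	qd: -0.056 -0.017	ee: -0.156 0.223 0.460
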